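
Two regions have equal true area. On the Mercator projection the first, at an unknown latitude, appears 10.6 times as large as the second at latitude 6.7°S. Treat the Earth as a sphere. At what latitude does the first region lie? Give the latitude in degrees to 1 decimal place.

72.2°

Mercator areal scale is sec²φ, so apparent-area ratio = sec²φ₁ / sec²φ₂ = cos²φ₂ / cos²φ₁.
cos²φ₂ / cos²φ₁ = 10.6  ⇒  cos φ₁ = cos 6.7° / √10.6 = 0.9932/3.256 = 0.3050.
φ₁ = arccos(0.3050) ≈ 72.2°.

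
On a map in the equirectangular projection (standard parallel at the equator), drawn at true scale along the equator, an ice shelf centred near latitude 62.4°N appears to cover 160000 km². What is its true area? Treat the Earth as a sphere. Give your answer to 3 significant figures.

74100 km²

In the plate carrée (x = Rλ, y = Rφ), meridians are true-scale (h = 1) and parallels are stretched by k = sec φ.
Areal scale = h·k = 1 × sec φ; at 62.4°, h = 1.000, k = 2.158, so h·k = 2.158.
True area = apparent / (areal scale) = 160000 / 2.158 ≈ 74100 km².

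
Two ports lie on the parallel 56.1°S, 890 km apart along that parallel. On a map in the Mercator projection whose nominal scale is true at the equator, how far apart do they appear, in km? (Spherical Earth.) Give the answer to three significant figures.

The Mercator projection is conformal; its linear scale factor is the same in every direction and equals sec φ = 1/cos φ.
Along the parallel, k = sec 56.1° = 1/0.5577 = 1.793.
Map distance = 890 × 1.793 ≈ 1600 km.

1600 km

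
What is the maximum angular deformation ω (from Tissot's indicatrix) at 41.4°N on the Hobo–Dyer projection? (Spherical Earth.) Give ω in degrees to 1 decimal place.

The Hobo–Dyer projection is cylindrical equal-area with φ₀ = 37.5°. A cylindrical equal-area projection with standard parallel φ₀ has meridian scale h = cos φ / cos φ₀ and parallel scale k = cos φ₀ / cos φ (so areas are preserved, h·k = 1).
At 41.4°: h = 0.9455, k = 1.058; principal scales a = 1.058, b = 0.9455.
sin(ω/2) = (a − b)/(a + b) = 0.1122/2.003 = 0.05599, so ω = 2 arcsin(0.05599) ≈ 6.4°.

6.4°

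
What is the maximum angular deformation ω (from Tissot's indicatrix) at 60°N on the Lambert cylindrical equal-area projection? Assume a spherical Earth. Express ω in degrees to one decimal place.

73.7°

The Lambert cylindrical equal-area projection is the cylindrical equal-area projection with its standard parallel at the equator (φ₀ = 0). Cylindrical equal-area (φ₀ = 0°): h = cos φ / cos 0° along meridians, k = cos 0° / cos φ along parallels; h·k = 1.
At 60°: h = 0.5000, k = 2.000; principal scales a = 2.000, b = 0.5000.
sin(ω/2) = (a − b)/(a + b) = 1.500/2.500 = 0.6000, so ω = 2 arcsin(0.6000) ≈ 73.7°.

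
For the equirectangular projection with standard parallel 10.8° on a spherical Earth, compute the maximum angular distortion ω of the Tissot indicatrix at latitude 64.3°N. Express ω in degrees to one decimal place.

45.6°

The equidistant cylindrical projection with φ₀ = 10.8° has h = 1 (meridians true) and k = cos φ₀ / cos φ along parallels.
At 64.3°: h = 1.000, k = 2.265; principal scales a = 2.265, b = 1.000.
sin(ω/2) = (a − b)/(a + b) = 1.265/3.265 = 0.3875, so ω = 2 arcsin(0.3875) ≈ 45.6°.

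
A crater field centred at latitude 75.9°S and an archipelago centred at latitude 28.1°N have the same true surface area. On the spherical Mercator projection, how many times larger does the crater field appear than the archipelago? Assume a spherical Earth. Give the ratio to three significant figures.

13.1

On Mercator, area is exaggerated by sec²φ = 1/cos²φ.
At 75.9°: sec²(75.9°) = 1/0.2436² = 16.85.
At 28.1°: sec²(28.1°) = 1/0.8821² = 1.285.
Ratio = 16.85/1.285 = cos²(28.1°)/cos²(75.9°) ≈ 13.1.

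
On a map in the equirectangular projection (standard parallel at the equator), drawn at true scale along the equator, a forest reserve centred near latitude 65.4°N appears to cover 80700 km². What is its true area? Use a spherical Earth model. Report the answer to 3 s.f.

33600 km²

In the plate carrée (x = Rλ, y = Rφ), meridians are true-scale (h = 1) and parallels are stretched by k = sec φ.
Areal scale = h·k = 1 × sec φ; at 65.4°, h = 1.000, k = 2.402, so h·k = 2.402.
True area = apparent / (areal scale) = 80700 / 2.402 ≈ 33600 km².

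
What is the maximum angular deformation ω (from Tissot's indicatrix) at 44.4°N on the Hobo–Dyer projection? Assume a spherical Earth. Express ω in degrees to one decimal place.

Hobo–Dyer is a cylindrical equal-area projection with standard parallels at ±37.5°. Cylindrical equal-area (φ₀ = 37.5°): h = cos φ / cos 37.5° along meridians, k = cos 37.5° / cos φ along parallels; h·k = 1.
At 44.4°: h = 0.9006, k = 1.110; principal scales a = 1.110, b = 0.9006.
sin(ω/2) = (a − b)/(a + b) = 0.2098/2.011 = 0.1043, so ω = 2 arcsin(0.1043) ≈ 12.0°.

12.0°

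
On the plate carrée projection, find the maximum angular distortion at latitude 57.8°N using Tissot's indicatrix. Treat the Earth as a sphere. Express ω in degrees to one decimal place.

35.5°

For the equirectangular projection with φ₀ = 0 (plate carrée), h = 1 along meridians and k = sec φ along parallels.
At 57.8°: h = 1.000, k = 1.877; principal scales a = 1.877, b = 1.000.
sin(ω/2) = (a − b)/(a + b) = 0.8766/2.877 = 0.3047, so ω = 2 arcsin(0.3047) ≈ 35.5°.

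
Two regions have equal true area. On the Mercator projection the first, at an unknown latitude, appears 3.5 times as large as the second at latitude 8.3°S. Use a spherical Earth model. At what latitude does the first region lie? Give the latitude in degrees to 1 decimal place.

On Mercator, (apparent₁)/(apparent₂) = sec²φ₁ / sec²φ₂ when true areas are equal.
cos²φ₂ / cos²φ₁ = 3.5  ⇒  cos φ₁ = cos 8.3° / √3.5 = 0.9895/1.871 = 0.5289.
φ₁ = arccos(0.5289) ≈ 58.1°.

58.1°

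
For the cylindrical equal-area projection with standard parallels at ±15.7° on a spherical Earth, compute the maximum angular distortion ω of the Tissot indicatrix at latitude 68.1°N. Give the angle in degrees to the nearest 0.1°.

A cylindrical equal-area projection with standard parallel φ₀ has meridian scale h = cos φ / cos φ₀ and parallel scale k = cos φ₀ / cos φ (so areas are preserved, h·k = 1).
At 68.1°: h = 0.3874, k = 2.581; principal scales a = 2.581, b = 0.3874.
sin(ω/2) = (a − b)/(a + b) = 2.194/2.968 = 0.7390, so ω = 2 arcsin(0.7390) ≈ 95.3°.

95.3°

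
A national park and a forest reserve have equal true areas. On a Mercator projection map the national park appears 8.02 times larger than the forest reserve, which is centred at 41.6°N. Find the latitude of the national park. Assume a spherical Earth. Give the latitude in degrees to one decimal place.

On Mercator, (apparent₁)/(apparent₂) = sec²φ₁ / sec²φ₂ when true areas are equal.
cos²φ₂ / cos²φ₁ = 8.02  ⇒  cos φ₁ = cos 41.6° / √8.02 = 0.7478/2.832 = 0.2641.
φ₁ = arccos(0.2641) ≈ 74.7°.

74.7°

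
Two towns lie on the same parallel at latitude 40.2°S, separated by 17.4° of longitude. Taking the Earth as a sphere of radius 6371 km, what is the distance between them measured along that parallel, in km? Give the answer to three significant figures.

1480 km

Arc length along a parallel = R cos φ · Δλ (with Δλ in radians).
= 6371 × cos 40.2° × (17.4° × π/180) = 6371 × 0.7638 × 0.3037 ≈ 1480 km.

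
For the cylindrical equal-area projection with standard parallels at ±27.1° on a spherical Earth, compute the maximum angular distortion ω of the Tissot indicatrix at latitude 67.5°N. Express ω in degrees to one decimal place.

Cylindrical equal-area (φ₀ = 27.1°): h = cos φ / cos 27.1° along meridians, k = cos 27.1° / cos φ along parallels; h·k = 1.
At 67.5°: h = 0.4299, k = 2.326; principal scales a = 2.326, b = 0.4299.
sin(ω/2) = (a − b)/(a + b) = 1.896/2.756 = 0.6881, so ω = 2 arcsin(0.6881) ≈ 87.0°.

87.0°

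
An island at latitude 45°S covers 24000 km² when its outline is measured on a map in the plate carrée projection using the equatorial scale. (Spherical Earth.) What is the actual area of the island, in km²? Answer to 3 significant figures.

17000 km²

For the equirectangular projection with φ₀ = 0 (plate carrée), h = 1 along meridians and k = sec φ along parallels.
Areal scale = h·k = 1 × sec φ; at 45°, h = 1.000, k = 1.414, so h·k = 1.414.
True area = apparent / (areal scale) = 24000 / 1.414 ≈ 17000 km².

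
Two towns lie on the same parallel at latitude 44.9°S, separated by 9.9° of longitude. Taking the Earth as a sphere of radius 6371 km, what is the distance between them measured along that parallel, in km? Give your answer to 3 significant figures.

780 km

Arc length along a parallel = R cos φ · Δλ (with Δλ in radians).
= 6371 × cos 44.9° × (9.9° × π/180) = 6371 × 0.7083 × 0.1728 ≈ 780 km.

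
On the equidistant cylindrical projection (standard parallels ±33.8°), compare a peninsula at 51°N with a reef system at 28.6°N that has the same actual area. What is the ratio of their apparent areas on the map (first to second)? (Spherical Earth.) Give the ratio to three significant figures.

With standard parallel φ₀ = 33.8°, the equirectangular projection gives x = Rλ cos φ₀, y = Rφ, so h = 1 and k = cos 33.8° / cos φ.
Areal scale at 51°: h·k = 1.000 × 1.320 = 1.320.
Areal scale at 28.6°: h·k = 1.000 × 0.9465 = 0.9465.
Ratio = 1.320/0.9465 ≈ 1.40.

1.40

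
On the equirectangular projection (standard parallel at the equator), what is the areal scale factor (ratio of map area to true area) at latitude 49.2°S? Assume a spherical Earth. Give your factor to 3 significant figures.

1.53

In the plate carrée (x = Rλ, y = Rφ), meridians are true-scale (h = 1) and parallels are stretched by k = sec φ.
Areal scale = h·k = 1 × sec φ; at 49.2°, h = 1.000, k = 1.530, so h·k = 1.530.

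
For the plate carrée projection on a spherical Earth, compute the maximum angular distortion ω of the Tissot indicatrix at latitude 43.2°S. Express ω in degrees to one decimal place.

For the equirectangular projection with φ₀ = 0 (plate carrée), h = 1 along meridians and k = sec φ along parallels.
At 43.2°: h = 1.000, k = 1.372; principal scales a = 1.372, b = 1.000.
sin(ω/2) = (a − b)/(a + b) = 0.3718/2.372 = 0.1568, so ω = 2 arcsin(0.1568) ≈ 18.0°.

18.0°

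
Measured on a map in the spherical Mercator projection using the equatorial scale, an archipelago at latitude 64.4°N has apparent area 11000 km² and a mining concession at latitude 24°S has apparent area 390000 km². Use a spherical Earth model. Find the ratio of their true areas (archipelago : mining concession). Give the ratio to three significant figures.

0.00631

Since Mercator area scale is 1/cos²φ, the true area equals the apparent area multiplied by cos²φ.
True area of archipelago: 11000 × cos²(64.4°) = 11000 × 0.1867 = 2054 km².
True area of mining concession: 390000 × cos²(24°) = 390000 × 0.8346 = 325500 km².
Ratio = 2054 / 325500 ≈ 0.00631.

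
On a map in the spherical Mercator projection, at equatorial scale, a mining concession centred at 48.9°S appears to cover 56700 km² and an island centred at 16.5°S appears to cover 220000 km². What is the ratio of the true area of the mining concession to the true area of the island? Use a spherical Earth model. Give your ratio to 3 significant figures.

0.121

Since Mercator area scale is 1/cos²φ, the true area equals the apparent area multiplied by cos²φ.
True area of mining concession: 56700 × cos²(48.9°) = 56700 × 0.4321 = 24500 km².
True area of island: 220000 × cos²(16.5°) = 220000 × 0.9193 = 202300 km².
Ratio = 24500 / 202300 ≈ 0.121.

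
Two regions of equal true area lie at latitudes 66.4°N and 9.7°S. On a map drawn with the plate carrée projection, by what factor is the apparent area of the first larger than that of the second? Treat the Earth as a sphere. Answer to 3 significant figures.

Plate carrée maps x = Rλ, y = Rφ. The meridian scale is h = 1 and the parallel scale is k = 1/cos φ = sec φ.
Areal scale at 66.4°: h·k = 1.000 × 2.498 = 2.498.
Areal scale at 9.7°: h·k = 1.000 × 1.015 = 1.015.
Ratio = 2.498/1.015 ≈ 2.46.

2.46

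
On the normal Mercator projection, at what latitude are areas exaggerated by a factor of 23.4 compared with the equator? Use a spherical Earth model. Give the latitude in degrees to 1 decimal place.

78.1°

Mercator areal scale is sec²φ.
sec²φ = 23.4  ⇒  cos²φ = 0.04274  ⇒  cos φ = 0.2067.
φ = arccos(0.2067) ≈ 78.1°.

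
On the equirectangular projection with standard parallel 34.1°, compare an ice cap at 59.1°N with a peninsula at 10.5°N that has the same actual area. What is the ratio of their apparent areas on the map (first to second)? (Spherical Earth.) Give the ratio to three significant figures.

1.91

In the equirectangular projection with standard parallel φ₀ = 34.1° (x = Rλ cos φ₀, y = Rφ), meridians are true-scale (h = 1) and the parallel scale is k = cos φ₀ / cos φ.
Areal scale at 59.1°: h·k = 1.000 × 1.612 = 1.612.
Areal scale at 10.5°: h·k = 1.000 × 0.8422 = 0.8422.
Ratio = 1.612/0.8422 ≈ 1.91.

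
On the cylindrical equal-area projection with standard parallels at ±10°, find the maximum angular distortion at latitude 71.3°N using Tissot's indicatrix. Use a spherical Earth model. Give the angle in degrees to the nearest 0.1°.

107.9°

For cylindrical equal-area with standard parallel φ₀, h = cos φ / cos φ₀ and k = cos φ₀ / cos φ, so h·k = 1.
At 71.3°: h = 0.3256, k = 3.072; principal scales a = 3.072, b = 0.3256.
sin(ω/2) = (a − b)/(a + b) = 2.746/3.397 = 0.8083, so ω = 2 arcsin(0.8083) ≈ 107.9°.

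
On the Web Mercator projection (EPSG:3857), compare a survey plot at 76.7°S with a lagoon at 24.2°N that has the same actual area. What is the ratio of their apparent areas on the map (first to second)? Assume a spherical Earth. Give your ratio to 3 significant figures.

On Mercator, area is exaggerated by sec²φ = 1/cos²φ.
At 76.7°: sec²(76.7°) = 1/0.2300² = 18.90.
At 24.2°: sec²(24.2°) = 1/0.9121² = 1.202.
Ratio = 18.90/1.202 = cos²(24.2°)/cos²(76.7°) ≈ 15.7.

15.7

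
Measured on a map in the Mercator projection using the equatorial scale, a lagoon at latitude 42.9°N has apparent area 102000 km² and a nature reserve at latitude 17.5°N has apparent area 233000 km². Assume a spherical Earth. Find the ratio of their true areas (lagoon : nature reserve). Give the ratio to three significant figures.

0.258

On Mercator the areal scale is sec²φ, so true area = apparent × cos²φ.
True area of lagoon: 102000 × cos²(42.9°) = 102000 × 0.5366 = 54740 km².
True area of nature reserve: 233000 × cos²(17.5°) = 233000 × 0.9096 = 211900 km².
Ratio = 54740 / 211900 ≈ 0.258.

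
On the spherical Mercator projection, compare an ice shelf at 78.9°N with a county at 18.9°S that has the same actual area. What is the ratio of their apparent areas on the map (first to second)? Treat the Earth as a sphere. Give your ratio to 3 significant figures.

24.1

Mercator areal scale is sec²φ.
At 78.9°: sec²(78.9°) = 1/0.1925² = 26.98.
At 18.9°: sec²(18.9°) = 1/0.9461² = 1.117.
Ratio = 26.98/1.117 = cos²(18.9°)/cos²(78.9°) ≈ 24.1.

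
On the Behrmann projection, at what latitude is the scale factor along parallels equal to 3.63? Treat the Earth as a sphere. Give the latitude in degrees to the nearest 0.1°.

76.2°

The Behrmann projection is cylindrical equal-area with φ₀ = 30°. A cylindrical equal-area projection with standard parallel φ₀ has meridian scale h = cos φ / cos φ₀ and parallel scale k = cos φ₀ / cos φ (so areas are preserved, h·k = 1).
k = cos φ₀ / cos φ = 3.63  ⇒  cos φ = cos 30° / 3.63 = 0.2386.
φ = arccos(0.2386) ≈ 76.2°.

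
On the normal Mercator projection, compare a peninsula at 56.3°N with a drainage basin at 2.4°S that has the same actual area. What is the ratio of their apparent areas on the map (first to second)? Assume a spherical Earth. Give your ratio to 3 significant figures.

3.24

Mercator is conformal with k = sec φ, so areal scale = k² = sec²φ.
At 56.3°: sec²(56.3°) = 1/0.5548² = 3.248.
At 2.4°: sec²(2.4°) = 1/0.9991² = 1.002.
Ratio = 3.248/1.002 = cos²(2.4°)/cos²(56.3°) ≈ 3.24.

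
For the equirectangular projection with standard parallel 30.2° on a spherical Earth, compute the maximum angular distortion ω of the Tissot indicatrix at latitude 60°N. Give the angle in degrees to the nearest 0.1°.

In the equirectangular projection with standard parallel φ₀ = 30.2° (x = Rλ cos φ₀, y = Rφ), meridians are true-scale (h = 1) and the parallel scale is k = cos φ₀ / cos φ.
At 60°: h = 1.000, k = 1.729; principal scales a = 1.729, b = 1.000.
sin(ω/2) = (a − b)/(a + b) = 0.7285/2.729 = 0.2670, so ω = 2 arcsin(0.2670) ≈ 31.0°.

31.0°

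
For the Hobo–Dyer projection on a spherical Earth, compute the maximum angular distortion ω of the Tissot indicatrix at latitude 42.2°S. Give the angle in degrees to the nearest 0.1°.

The Hobo–Dyer projection is cylindrical equal-area with φ₀ = 37.5°. A cylindrical equal-area projection with standard parallel φ₀ has meridian scale h = cos φ / cos φ₀ and parallel scale k = cos φ₀ / cos φ (so areas are preserved, h·k = 1).
At 42.2°: h = 0.9338, k = 1.071; principal scales a = 1.071, b = 0.9338.
sin(ω/2) = (a − b)/(a + b) = 0.1372/2.005 = 0.06842, so ω = 2 arcsin(0.06842) ≈ 7.8°.

7.8°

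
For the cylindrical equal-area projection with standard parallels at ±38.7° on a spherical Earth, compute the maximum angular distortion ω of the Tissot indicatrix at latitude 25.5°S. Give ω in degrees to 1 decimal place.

For cylindrical equal-area with standard parallel φ₀, h = cos φ / cos φ₀ and k = cos φ₀ / cos φ, so h·k = 1.
At 25.5°: h = 1.157, k = 0.8647; principal scales a = 1.157, b = 0.8647.
sin(ω/2) = (a − b)/(a + b) = 0.2919/2.021 = 0.1444, so ω = 2 arcsin(0.1444) ≈ 16.6°.

16.6°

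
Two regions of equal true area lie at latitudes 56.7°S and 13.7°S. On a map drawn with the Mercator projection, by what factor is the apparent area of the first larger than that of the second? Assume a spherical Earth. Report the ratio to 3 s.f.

3.13

Mercator areal scale is sec²φ.
At 56.7°: sec²(56.7°) = 1/0.5490² = 3.318.
At 13.7°: sec²(13.7°) = 1/0.9715² = 1.059.
Ratio = 3.318/1.059 = cos²(13.7°)/cos²(56.7°) ≈ 3.13.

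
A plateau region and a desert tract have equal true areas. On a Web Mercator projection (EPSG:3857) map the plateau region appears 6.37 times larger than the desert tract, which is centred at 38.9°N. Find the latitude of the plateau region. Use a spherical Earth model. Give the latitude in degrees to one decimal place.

72.0°

On Mercator, (apparent₁)/(apparent₂) = sec²φ₁ / sec²φ₂ when true areas are equal.
cos²φ₂ / cos²φ₁ = 6.37  ⇒  cos φ₁ = cos 38.9° / √6.37 = 0.7782/2.524 = 0.3084.
φ₁ = arccos(0.3084) ≈ 72.0°.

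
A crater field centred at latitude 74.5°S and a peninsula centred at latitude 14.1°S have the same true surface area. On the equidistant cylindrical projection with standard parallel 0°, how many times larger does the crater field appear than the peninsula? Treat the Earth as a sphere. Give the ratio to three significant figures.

3.63

In the plate carrée (x = Rλ, y = Rφ), meridians are true-scale (h = 1) and parallels are stretched by k = sec φ.
Areal scale at 74.5°: h·k = 1.000 × 3.742 = 3.742.
Areal scale at 14.1°: h·k = 1.000 × 1.031 = 1.031.
Ratio = 3.742/1.031 ≈ 3.63.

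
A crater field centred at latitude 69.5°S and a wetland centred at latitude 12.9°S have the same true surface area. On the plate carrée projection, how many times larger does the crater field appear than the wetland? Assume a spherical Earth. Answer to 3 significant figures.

2.78

For the equirectangular projection with φ₀ = 0 (plate carrée), h = 1 along meridians and k = sec φ along parallels.
Areal scale at 69.5°: h·k = 1.000 × 2.855 = 2.855.
Areal scale at 12.9°: h·k = 1.000 × 1.026 = 1.026.
Ratio = 2.855/1.026 ≈ 2.78.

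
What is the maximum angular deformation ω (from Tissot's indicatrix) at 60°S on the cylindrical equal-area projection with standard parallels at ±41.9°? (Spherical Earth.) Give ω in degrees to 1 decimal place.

For cylindrical equal-area with standard parallel φ₀, h = cos φ / cos φ₀ and k = cos φ₀ / cos φ, so h·k = 1.
At 60°: h = 0.6718, k = 1.489; principal scales a = 1.489, b = 0.6718.
sin(ω/2) = (a − b)/(a + b) = 0.8169/2.160 = 0.3781, so ω = 2 arcsin(0.3781) ≈ 44.4°.

44.4°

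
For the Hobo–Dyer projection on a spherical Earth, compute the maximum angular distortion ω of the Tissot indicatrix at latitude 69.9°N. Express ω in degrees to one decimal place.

Hobo–Dyer is a cylindrical equal-area projection with standard parallels at ±37.5°. Cylindrical equal-area (φ₀ = 37.5°): h = cos φ / cos 37.5° along meridians, k = cos 37.5° / cos φ along parallels; h·k = 1.
At 69.9°: h = 0.4332, k = 2.309; principal scales a = 2.309, b = 0.4332.
sin(ω/2) = (a − b)/(a + b) = 1.875/2.742 = 0.6840, so ω = 2 arcsin(0.6840) ≈ 86.3°.

86.3°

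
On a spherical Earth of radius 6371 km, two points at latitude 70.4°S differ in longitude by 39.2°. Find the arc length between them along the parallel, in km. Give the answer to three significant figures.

Arc length along a parallel = R cos φ · Δλ (with Δλ in radians).
= 6371 × cos 70.4° × (39.2° × π/180) = 6371 × 0.3355 × 0.6842 ≈ 1460 km.

1460 km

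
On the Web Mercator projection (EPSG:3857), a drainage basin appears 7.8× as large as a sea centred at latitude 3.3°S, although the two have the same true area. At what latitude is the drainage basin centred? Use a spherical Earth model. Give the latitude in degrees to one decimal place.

69.1°

Mercator areal scale is sec²φ, so apparent-area ratio = sec²φ₁ / sec²φ₂ = cos²φ₂ / cos²φ₁.
cos²φ₂ / cos²φ₁ = 7.8  ⇒  cos φ₁ = cos 3.3° / √7.8 = 0.9983/2.793 = 0.3575.
φ₁ = arccos(0.3575) ≈ 69.1°.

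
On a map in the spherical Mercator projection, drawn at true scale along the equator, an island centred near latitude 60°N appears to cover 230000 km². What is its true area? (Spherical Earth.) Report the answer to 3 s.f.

For Mercator, h = k = sec φ (a conformal cylindrical projection has a single point scale, 1/cos φ).
Areal scale = k² = sec²φ = 1/cos²(60°) = 1/0.5000² = 4.000.
True area = apparent / (areal scale) = 230000 / 4.000 ≈ 57500 km².

57500 km²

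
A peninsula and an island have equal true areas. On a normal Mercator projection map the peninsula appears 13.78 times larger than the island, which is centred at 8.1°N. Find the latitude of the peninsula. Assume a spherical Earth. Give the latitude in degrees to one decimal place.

Mercator areal scale is sec²φ, so apparent-area ratio = sec²φ₁ / sec²φ₂ = cos²φ₂ / cos²φ₁.
cos²φ₂ / cos²φ₁ = 13.78  ⇒  cos φ₁ = cos 8.1° / √13.78 = 0.9900/3.712 = 0.2667.
φ₁ = arccos(0.2667) ≈ 74.5°.

74.5°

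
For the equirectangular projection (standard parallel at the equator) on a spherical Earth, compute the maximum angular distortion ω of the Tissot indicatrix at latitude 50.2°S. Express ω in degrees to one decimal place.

In the plate carrée (x = Rλ, y = Rφ), meridians are true-scale (h = 1) and parallels are stretched by k = sec φ.
At 50.2°: h = 1.000, k = 1.562; principal scales a = 1.562, b = 1.000.
sin(ω/2) = (a − b)/(a + b) = 0.5622/2.562 = 0.2194, so ω = 2 arcsin(0.2194) ≈ 25.4°.

25.4°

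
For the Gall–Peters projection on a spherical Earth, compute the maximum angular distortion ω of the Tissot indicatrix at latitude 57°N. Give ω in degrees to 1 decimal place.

The Gall–Peters projection is cylindrical equal-area with φ₀ = 45°. Cylindrical equal-area (φ₀ = 45°): h = cos φ / cos 45° along meridians, k = cos 45° / cos φ along parallels; h·k = 1.
At 57°: h = 0.7702, k = 1.298; principal scales a = 1.298, b = 0.7702.
sin(ω/2) = (a − b)/(a + b) = 0.5281/2.069 = 0.2553, so ω = 2 arcsin(0.2553) ≈ 29.6°.

29.6°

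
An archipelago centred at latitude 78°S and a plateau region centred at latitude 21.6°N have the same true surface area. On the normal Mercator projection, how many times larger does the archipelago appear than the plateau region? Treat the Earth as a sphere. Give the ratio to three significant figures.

20.0

Mercator areal scale is sec²φ.
At 78°: sec²(78°) = 1/0.2079² = 23.13.
At 21.6°: sec²(21.6°) = 1/0.9298² = 1.157.
Ratio = 23.13/1.157 = cos²(21.6°)/cos²(78°) ≈ 20.0.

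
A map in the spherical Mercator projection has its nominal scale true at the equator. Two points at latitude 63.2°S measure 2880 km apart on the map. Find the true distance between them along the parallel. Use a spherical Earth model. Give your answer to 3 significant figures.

1300 km

The Mercator projection is conformal; its linear scale factor is the same in every direction and equals sec φ = 1/cos φ.
Along the parallel at 63.2°, map distances are exaggerated by k = sec 63.2° = 2.218.
True distance = 2880 / 2.218 = 2880 × cos 63.2° ≈ 1300 km.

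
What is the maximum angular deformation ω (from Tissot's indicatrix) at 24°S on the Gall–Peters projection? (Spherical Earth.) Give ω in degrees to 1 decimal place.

29.0°

Gall–Peters is a cylindrical equal-area projection with standard parallels at ±45°. A cylindrical equal-area projection with standard parallel φ₀ has meridian scale h = cos φ / cos φ₀ and parallel scale k = cos φ₀ / cos φ (so areas are preserved, h·k = 1).
At 24°: h = 1.292, k = 0.7740; principal scales a = 1.292, b = 0.7740.
sin(ω/2) = (a − b)/(a + b) = 0.5179/2.066 = 0.2507, so ω = 2 arcsin(0.2507) ≈ 29.0°.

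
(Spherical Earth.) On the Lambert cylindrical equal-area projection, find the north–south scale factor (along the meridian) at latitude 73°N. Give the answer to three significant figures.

The Lambert cylindrical equal-area projection is the cylindrical equal-area projection with its standard parallel at the equator (φ₀ = 0). Cylindrical equal-area (φ₀ = 0°): h = cos φ / cos 0° along meridians, k = cos 0° / cos φ along parallels; h·k = 1.
h = cos 73° / cos 0° = 0.2924/1.000 = 0.2924.

0.292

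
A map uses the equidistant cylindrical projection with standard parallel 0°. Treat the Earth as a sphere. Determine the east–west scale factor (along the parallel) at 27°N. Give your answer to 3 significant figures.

Plate carrée maps x = Rλ, y = Rφ. The meridian scale is h = 1 and the parallel scale is k = 1/cos φ = sec φ.
k = 1/cos 27° = 1/0.8910 = 1.122.

1.12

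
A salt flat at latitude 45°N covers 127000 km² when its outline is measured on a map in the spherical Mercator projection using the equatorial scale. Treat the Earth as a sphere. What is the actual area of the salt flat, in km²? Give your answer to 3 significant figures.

The Mercator projection is conformal; its linear scale factor is the same in every direction and equals sec φ = 1/cos φ.
Areal scale = k² = sec²φ = 1/cos²(45°) = 1/0.7071² = 2.000.
True area = apparent / (areal scale) = 127000 / 2.000 ≈ 63500 km².

63500 km²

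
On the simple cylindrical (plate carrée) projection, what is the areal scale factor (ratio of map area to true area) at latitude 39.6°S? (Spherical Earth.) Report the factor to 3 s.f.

Plate carrée maps x = Rλ, y = Rφ. The meridian scale is h = 1 and the parallel scale is k = 1/cos φ = sec φ.
Areal scale = h·k = 1 × sec φ; at 39.6°, h = 1.000, k = 1.298, so h·k = 1.298.

1.30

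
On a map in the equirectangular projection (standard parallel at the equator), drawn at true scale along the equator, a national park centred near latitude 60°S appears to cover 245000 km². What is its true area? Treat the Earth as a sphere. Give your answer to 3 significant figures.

123000 km²

Plate carrée maps x = Rλ, y = Rφ. The meridian scale is h = 1 and the parallel scale is k = 1/cos φ = sec φ.
Areal scale = h·k = 1 × sec φ; at 60°, h = 1.000, k = 2.000, so h·k = 2.000.
True area = apparent / (areal scale) = 245000 / 2.000 ≈ 123000 km².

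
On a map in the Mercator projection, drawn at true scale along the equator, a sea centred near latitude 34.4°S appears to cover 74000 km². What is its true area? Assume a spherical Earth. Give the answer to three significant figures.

For Mercator, h = k = sec φ (a conformal cylindrical projection has a single point scale, 1/cos φ).
Areal scale = k² = sec²φ = 1/cos²(34.4°) = 1/0.8251² = 1.469.
True area = apparent / (areal scale) = 74000 / 1.469 ≈ 50400 km².

50400 km²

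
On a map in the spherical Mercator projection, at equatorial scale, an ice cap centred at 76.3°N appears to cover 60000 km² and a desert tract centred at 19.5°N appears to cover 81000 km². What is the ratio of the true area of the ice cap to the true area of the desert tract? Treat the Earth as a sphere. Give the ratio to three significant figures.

0.0468

On Mercator the areal scale is sec²φ, so true area = apparent × cos²φ.
True area of ice cap: 60000 × cos²(76.3°) = 60000 × 0.05609 = 3366 km².
True area of desert tract: 81000 × cos²(19.5°) = 81000 × 0.8886 = 71970 km².
Ratio = 3366 / 71970 ≈ 0.0468.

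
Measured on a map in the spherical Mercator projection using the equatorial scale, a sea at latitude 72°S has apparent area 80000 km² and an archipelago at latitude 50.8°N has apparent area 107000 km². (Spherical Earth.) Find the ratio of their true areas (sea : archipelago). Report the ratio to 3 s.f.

Since Mercator area scale is 1/cos²φ, the true area equals the apparent area multiplied by cos²φ.
True area of sea: 80000 × cos²(72°) = 80000 × 0.09549 = 7639 km².
True area of archipelago: 107000 × cos²(50.8°) = 107000 × 0.3995 = 42740 km².
Ratio = 7639 / 42740 ≈ 0.179.

0.179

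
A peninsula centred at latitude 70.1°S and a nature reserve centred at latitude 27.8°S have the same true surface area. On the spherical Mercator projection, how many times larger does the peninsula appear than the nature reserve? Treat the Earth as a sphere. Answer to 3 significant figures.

6.75

Mercator areal scale is sec²φ.
At 70.1°: sec²(70.1°) = 1/0.3404² = 8.631.
At 27.8°: sec²(27.8°) = 1/0.8846² = 1.278.
Ratio = 8.631/1.278 = cos²(27.8°)/cos²(70.1°) ≈ 6.75.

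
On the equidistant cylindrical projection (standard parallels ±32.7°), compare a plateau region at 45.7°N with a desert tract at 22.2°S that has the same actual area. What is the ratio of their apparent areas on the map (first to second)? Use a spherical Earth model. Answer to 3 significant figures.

With standard parallel φ₀ = 32.7°, the equirectangular projection gives x = Rλ cos φ₀, y = Rφ, so h = 1 and k = cos 32.7° / cos φ.
Areal scale at 45.7°: h·k = 1.000 × 1.205 = 1.205.
Areal scale at 22.2°: h·k = 1.000 × 0.9089 = 0.9089.
Ratio = 1.205/0.9089 ≈ 1.33.

1.33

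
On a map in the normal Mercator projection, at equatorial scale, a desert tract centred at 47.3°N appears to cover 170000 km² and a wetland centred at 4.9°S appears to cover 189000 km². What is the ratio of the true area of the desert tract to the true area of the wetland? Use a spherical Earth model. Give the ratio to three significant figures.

0.417

Mercator's areal exaggeration is sec²φ; hence true area = (apparent area) · cos²φ.
True area of desert tract: 170000 × cos²(47.3°) = 170000 × 0.4599 = 78180 km².
True area of wetland: 189000 × cos²(4.9°) = 189000 × 0.9927 = 187600 km².
Ratio = 78180 / 187600 ≈ 0.417.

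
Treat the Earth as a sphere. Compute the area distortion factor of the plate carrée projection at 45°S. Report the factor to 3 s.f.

In the plate carrée (x = Rλ, y = Rφ), meridians are true-scale (h = 1) and parallels are stretched by k = sec φ.
Areal scale = h·k = 1 × sec φ; at 45°, h = 1.000, k = 1.414, so h·k = 1.414.

1.41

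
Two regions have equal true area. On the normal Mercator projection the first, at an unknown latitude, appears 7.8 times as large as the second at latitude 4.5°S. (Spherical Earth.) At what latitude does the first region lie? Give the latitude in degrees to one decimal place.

On Mercator, (apparent₁)/(apparent₂) = sec²φ₁ / sec²φ₂ when true areas are equal.
cos²φ₂ / cos²φ₁ = 7.8  ⇒  cos φ₁ = cos 4.5° / √7.8 = 0.9969/2.793 = 0.3570.
φ₁ = arccos(0.3570) ≈ 69.1°.

69.1°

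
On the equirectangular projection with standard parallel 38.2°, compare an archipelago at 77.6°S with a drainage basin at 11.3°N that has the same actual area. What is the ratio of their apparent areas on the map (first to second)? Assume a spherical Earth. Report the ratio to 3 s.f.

In the equirectangular projection with standard parallel φ₀ = 38.2° (x = Rλ cos φ₀, y = Rφ), meridians are true-scale (h = 1) and the parallel scale is k = cos φ₀ / cos φ.
Areal scale at 77.6°: h·k = 1.000 × 3.660 = 3.660.
Areal scale at 11.3°: h·k = 1.000 × 0.8014 = 0.8014.
Ratio = 3.660/0.8014 ≈ 4.57.

4.57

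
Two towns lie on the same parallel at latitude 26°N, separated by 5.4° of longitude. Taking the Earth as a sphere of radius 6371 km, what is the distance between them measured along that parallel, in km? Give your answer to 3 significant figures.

Arc length along a parallel = R cos φ · Δλ (with Δλ in radians).
= 6371 × cos 26° × (5.4° × π/180) = 6371 × 0.8988 × 0.09425 ≈ 540 km.

540 km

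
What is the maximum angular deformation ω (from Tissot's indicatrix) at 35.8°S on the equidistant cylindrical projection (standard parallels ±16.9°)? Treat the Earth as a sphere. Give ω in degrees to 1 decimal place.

9.5°

In the equirectangular projection with standard parallel φ₀ = 16.9° (x = Rλ cos φ₀, y = Rφ), meridians are true-scale (h = 1) and the parallel scale is k = cos φ₀ / cos φ.
At 35.8°: h = 1.000, k = 1.180; principal scales a = 1.180, b = 1.000.
sin(ω/2) = (a − b)/(a + b) = 0.1797/2.180 = 0.08244, so ω = 2 arcsin(0.08244) ≈ 9.5°.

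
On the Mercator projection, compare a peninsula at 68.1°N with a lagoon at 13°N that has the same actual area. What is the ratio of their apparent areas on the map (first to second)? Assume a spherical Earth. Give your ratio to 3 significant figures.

6.82

On Mercator, area is exaggerated by sec²φ = 1/cos²φ.
At 68.1°: sec²(68.1°) = 1/0.3730² = 7.188.
At 13°: sec²(13°) = 1/0.9744² = 1.053.
Ratio = 7.188/1.053 = cos²(13°)/cos²(68.1°) ≈ 6.82.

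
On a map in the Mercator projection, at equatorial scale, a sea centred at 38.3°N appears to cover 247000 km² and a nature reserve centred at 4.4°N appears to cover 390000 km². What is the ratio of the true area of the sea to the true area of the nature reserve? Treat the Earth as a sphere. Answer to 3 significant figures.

0.392

Mercator's areal exaggeration is sec²φ; hence true area = (apparent area) · cos²φ.
True area of sea: 247000 × cos²(38.3°) = 247000 × 0.6159 = 152100 km².
True area of nature reserve: 390000 × cos²(4.4°) = 390000 × 0.9941 = 387700 km².
Ratio = 152100 / 387700 ≈ 0.392.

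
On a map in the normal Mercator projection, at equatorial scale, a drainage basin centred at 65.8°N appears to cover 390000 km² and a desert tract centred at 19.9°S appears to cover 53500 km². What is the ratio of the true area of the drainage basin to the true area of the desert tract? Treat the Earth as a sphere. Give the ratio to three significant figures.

On Mercator the areal scale is sec²φ, so true area = apparent × cos²φ.
True area of drainage basin: 390000 × cos²(65.8°) = 390000 × 0.1680 = 65530 km².
True area of desert tract: 53500 × cos²(19.9°) = 53500 × 0.8841 = 47300 km².
Ratio = 65530 / 47300 ≈ 1.39.

1.39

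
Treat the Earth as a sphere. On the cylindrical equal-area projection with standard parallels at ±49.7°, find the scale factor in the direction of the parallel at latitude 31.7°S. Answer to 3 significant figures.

0.760

For cylindrical equal-area with standard parallel φ₀, h = cos φ / cos φ₀ and k = cos φ₀ / cos φ, so h·k = 1.
k = cos 49.7° / cos 31.7° = 0.6468/0.8508 = 0.7602.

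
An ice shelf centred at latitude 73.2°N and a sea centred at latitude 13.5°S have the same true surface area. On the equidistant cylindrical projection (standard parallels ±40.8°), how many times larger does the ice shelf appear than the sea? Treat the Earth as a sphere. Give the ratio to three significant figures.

3.36

With standard parallel φ₀ = 40.8°, the equirectangular projection gives x = Rλ cos φ₀, y = Rφ, so h = 1 and k = cos 40.8° / cos φ.
Areal scale at 73.2°: h·k = 1.000 × 2.619 = 2.619.
Areal scale at 13.5°: h·k = 1.000 × 0.7785 = 0.7785.
Ratio = 2.619/0.7785 ≈ 3.36.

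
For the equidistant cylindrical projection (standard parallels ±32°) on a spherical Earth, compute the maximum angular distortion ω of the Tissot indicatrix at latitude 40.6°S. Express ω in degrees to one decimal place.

In the equirectangular projection with standard parallel φ₀ = 32° (x = Rλ cos φ₀, y = Rφ), meridians are true-scale (h = 1) and the parallel scale is k = cos φ₀ / cos φ.
At 40.6°: h = 1.000, k = 1.117; principal scales a = 1.117, b = 1.000.
sin(ω/2) = (a − b)/(a + b) = 0.1169/2.117 = 0.05523, so ω = 2 arcsin(0.05523) ≈ 6.3°.

6.3°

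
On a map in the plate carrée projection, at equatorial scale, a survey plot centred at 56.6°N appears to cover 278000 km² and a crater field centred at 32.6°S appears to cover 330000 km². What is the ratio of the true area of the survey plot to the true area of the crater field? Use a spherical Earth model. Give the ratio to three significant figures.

Plate carrée has h = 1 and k = sec φ, giving areal scale sec φ; true area = (apparent area) · cos φ.
True area of survey plot: 278000 × cos(56.6°) = 278000 × 0.5505 = 153000 km².
True area of crater field: 330000 × cos(32.6°) = 330000 × 0.8425 = 278000 km².
Ratio = 153000 / 278000 ≈ 0.550.

0.550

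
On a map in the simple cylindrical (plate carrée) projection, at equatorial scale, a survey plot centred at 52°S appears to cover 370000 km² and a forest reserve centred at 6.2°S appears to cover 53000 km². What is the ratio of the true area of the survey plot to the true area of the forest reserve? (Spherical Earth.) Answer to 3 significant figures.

4.32

Plate carrée has h = 1 and k = sec φ, giving areal scale sec φ; true area = (apparent area) · cos φ.
True area of survey plot: 370000 × cos(52°) = 370000 × 0.6157 = 227800 km².
True area of forest reserve: 53000 × cos(6.2°) = 53000 × 0.9942 = 52690 km².
Ratio = 227800 / 52690 ≈ 4.32.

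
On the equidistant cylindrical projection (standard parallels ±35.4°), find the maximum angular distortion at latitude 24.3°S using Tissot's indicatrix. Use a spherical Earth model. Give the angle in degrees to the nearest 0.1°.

6.4°

With standard parallel φ₀ = 35.4°, the equirectangular projection gives x = Rλ cos φ₀, y = Rφ, so h = 1 and k = cos 35.4° / cos φ.
At 24.3°: h = 1.000, k = 0.8944; principal scales a = 1.000, b = 0.8944.
sin(ω/2) = (a − b)/(a + b) = 0.1056/1.894 = 0.05576, so ω = 2 arcsin(0.05576) ≈ 6.4°.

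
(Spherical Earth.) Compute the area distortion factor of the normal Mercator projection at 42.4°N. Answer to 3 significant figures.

For Mercator, h = k = sec φ (a conformal cylindrical projection has a single point scale, 1/cos φ).
Areal scale = k² = sec²φ = 1/cos²(42.4°) = 1/0.7385² = 1.834.

1.83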